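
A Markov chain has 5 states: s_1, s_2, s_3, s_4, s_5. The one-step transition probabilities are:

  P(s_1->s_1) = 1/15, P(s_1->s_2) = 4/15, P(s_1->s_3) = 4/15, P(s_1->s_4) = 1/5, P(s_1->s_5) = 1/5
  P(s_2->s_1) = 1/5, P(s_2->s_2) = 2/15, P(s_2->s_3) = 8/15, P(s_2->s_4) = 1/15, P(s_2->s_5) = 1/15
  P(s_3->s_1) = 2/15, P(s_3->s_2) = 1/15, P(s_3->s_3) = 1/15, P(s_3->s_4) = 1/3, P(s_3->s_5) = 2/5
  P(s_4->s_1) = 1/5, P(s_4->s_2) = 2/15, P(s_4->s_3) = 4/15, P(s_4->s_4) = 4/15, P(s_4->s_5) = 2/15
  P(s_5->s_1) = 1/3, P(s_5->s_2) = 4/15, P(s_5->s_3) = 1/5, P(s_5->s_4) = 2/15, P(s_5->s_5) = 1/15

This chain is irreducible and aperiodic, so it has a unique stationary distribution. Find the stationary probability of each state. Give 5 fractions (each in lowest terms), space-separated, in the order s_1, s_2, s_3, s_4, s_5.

Answer: 4613/25072 12515/75216 18709/75216 15991/75216 7081/37608

Derivation:
The stationary distribution satisfies pi = pi * P, i.e.:
  pi_s_1 = 1/15*pi_s_1 + 1/5*pi_s_2 + 2/15*pi_s_3 + 1/5*pi_s_4 + 1/3*pi_s_5
  pi_s_2 = 4/15*pi_s_1 + 2/15*pi_s_2 + 1/15*pi_s_3 + 2/15*pi_s_4 + 4/15*pi_s_5
  pi_s_3 = 4/15*pi_s_1 + 8/15*pi_s_2 + 1/15*pi_s_3 + 4/15*pi_s_4 + 1/5*pi_s_5
  pi_s_4 = 1/5*pi_s_1 + 1/15*pi_s_2 + 1/3*pi_s_3 + 4/15*pi_s_4 + 2/15*pi_s_5
  pi_s_5 = 1/5*pi_s_1 + 1/15*pi_s_2 + 2/5*pi_s_3 + 2/15*pi_s_4 + 1/15*pi_s_5
with normalization: pi_s_1 + pi_s_2 + pi_s_3 + pi_s_4 + pi_s_5 = 1.

Using the first 4 balance equations plus normalization, the linear system A*pi = b is:
  [-14/15, 1/5, 2/15, 1/5, 1/3] . pi = 0
  [4/15, -13/15, 1/15, 2/15, 4/15] . pi = 0
  [4/15, 8/15, -14/15, 4/15, 1/5] . pi = 0
  [1/5, 1/15, 1/3, -11/15, 2/15] . pi = 0
  [1, 1, 1, 1, 1] . pi = 1

Solving yields:
  pi_s_1 = 4613/25072
  pi_s_2 = 12515/75216
  pi_s_3 = 18709/75216
  pi_s_4 = 15991/75216
  pi_s_5 = 7081/37608

Verification (pi * P):
  4613/25072*1/15 + 12515/75216*1/5 + 18709/75216*2/15 + 15991/75216*1/5 + 7081/37608*1/3 = 4613/25072 = pi_s_1  (ok)
  4613/25072*4/15 + 12515/75216*2/15 + 18709/75216*1/15 + 15991/75216*2/15 + 7081/37608*4/15 = 12515/75216 = pi_s_2  (ok)
  4613/25072*4/15 + 12515/75216*8/15 + 18709/75216*1/15 + 15991/75216*4/15 + 7081/37608*1/5 = 18709/75216 = pi_s_3  (ok)
  4613/25072*1/5 + 12515/75216*1/15 + 18709/75216*1/3 + 15991/75216*4/15 + 7081/37608*2/15 = 15991/75216 = pi_s_4  (ok)
  4613/25072*1/5 + 12515/75216*1/15 + 18709/75216*2/5 + 15991/75216*2/15 + 7081/37608*1/15 = 7081/37608 = pi_s_5  (ok)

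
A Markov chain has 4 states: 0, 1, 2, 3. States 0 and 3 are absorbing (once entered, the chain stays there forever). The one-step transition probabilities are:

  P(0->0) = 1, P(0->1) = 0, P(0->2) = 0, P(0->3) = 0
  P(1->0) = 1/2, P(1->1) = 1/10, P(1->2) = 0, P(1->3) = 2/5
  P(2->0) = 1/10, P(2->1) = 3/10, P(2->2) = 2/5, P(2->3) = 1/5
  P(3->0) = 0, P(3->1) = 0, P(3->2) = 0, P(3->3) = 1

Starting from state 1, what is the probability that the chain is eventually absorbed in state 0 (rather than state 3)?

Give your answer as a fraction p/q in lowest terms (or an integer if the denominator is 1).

Let a_i = P(absorbed in 0 | start in state i).
Boundary conditions: a_0 = 1, a_3 = 0.
For each transient state i, a_i = sum_j P(i->j) * a_j:
  a_1 = 1/2*a_0 + 1/10*a_1 + 0*a_2 + 2/5*a_3
  a_2 = 1/10*a_0 + 3/10*a_1 + 2/5*a_2 + 1/5*a_3

Substituting a_0 = 1 and a_3 = 0, rearrange to (I - Q) a = r where r[i] = P(i -> 0):
  [9/10, 0] . (a_1, a_2) = 1/2
  [-3/10, 3/5] . (a_1, a_2) = 1/10

Solving yields:
  a_1 = 5/9
  a_2 = 4/9

Starting state is 1, so the absorption probability is a_1 = 5/9.

Answer: 5/9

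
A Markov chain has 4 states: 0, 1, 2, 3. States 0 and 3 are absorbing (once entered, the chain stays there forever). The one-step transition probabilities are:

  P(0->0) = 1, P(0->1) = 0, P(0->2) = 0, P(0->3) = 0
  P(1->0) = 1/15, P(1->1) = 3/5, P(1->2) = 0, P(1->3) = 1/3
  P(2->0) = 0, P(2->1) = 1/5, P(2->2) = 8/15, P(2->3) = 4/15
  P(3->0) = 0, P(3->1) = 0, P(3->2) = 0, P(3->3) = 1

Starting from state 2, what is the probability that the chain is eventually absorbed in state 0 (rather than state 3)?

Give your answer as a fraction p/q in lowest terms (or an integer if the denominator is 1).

Answer: 1/14

Derivation:
Let a_i = P(absorbed in 0 | start in state i).
Boundary conditions: a_0 = 1, a_3 = 0.
For each transient state i, a_i = sum_j P(i->j) * a_j:
  a_1 = 1/15*a_0 + 3/5*a_1 + 0*a_2 + 1/3*a_3
  a_2 = 0*a_0 + 1/5*a_1 + 8/15*a_2 + 4/15*a_3

Substituting a_0 = 1 and a_3 = 0, rearrange to (I - Q) a = r where r[i] = P(i -> 0):
  [2/5, 0] . (a_1, a_2) = 1/15
  [-1/5, 7/15] . (a_1, a_2) = 0

Solving yields:
  a_1 = 1/6
  a_2 = 1/14

Starting state is 2, so the absorption probability is a_2 = 1/14.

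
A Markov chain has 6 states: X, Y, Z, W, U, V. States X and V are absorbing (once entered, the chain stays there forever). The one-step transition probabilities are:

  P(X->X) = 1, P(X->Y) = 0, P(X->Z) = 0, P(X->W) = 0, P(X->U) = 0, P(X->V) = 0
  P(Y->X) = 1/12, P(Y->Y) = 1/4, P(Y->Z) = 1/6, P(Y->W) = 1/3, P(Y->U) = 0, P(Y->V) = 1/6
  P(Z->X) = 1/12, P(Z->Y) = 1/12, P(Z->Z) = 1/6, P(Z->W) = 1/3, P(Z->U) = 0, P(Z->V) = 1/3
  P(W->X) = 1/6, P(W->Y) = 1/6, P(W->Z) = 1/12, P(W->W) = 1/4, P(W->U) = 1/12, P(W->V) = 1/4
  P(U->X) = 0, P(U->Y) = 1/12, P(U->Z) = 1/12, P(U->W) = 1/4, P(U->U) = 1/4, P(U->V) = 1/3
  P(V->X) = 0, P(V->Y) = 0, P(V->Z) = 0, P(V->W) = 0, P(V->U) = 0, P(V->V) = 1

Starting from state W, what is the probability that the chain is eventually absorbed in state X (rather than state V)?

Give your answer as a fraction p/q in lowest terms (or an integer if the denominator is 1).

Answer: 239/694

Derivation:
Let a_i = P(absorbed in X | start in state i).
Boundary conditions: a_X = 1, a_V = 0.
For each transient state i, a_i = sum_j P(i->j) * a_j:
  a_Y = 1/12*a_X + 1/4*a_Y + 1/6*a_Z + 1/3*a_W + 0*a_U + 1/6*a_V
  a_Z = 1/12*a_X + 1/12*a_Y + 1/6*a_Z + 1/3*a_W + 0*a_U + 1/3*a_V
  a_W = 1/6*a_X + 1/6*a_Y + 1/12*a_Z + 1/4*a_W + 1/12*a_U + 1/4*a_V
  a_U = 0*a_X + 1/12*a_Y + 1/12*a_Z + 1/4*a_W + 1/4*a_U + 1/3*a_V

Substituting a_X = 1 and a_V = 0, rearrange to (I - Q) a = r where r[i] = P(i -> X):
  [3/4, -1/6, -1/3, 0] . (a_Y, a_Z, a_W, a_U) = 1/12
  [-1/12, 5/6, -1/3, 0] . (a_Y, a_Z, a_W, a_U) = 1/12
  [-1/6, -1/12, 3/4, -1/12] . (a_Y, a_Z, a_W, a_U) = 1/6
  [-1/12, -1/12, -1/4, 3/4] . (a_Y, a_Z, a_W, a_U) = 0

Solving yields:
  a_Y = 225/694
  a_Z = 375/1388
  a_W = 239/694
  a_U = 251/1388

Starting state is W, so the absorption probability is a_W = 239/694.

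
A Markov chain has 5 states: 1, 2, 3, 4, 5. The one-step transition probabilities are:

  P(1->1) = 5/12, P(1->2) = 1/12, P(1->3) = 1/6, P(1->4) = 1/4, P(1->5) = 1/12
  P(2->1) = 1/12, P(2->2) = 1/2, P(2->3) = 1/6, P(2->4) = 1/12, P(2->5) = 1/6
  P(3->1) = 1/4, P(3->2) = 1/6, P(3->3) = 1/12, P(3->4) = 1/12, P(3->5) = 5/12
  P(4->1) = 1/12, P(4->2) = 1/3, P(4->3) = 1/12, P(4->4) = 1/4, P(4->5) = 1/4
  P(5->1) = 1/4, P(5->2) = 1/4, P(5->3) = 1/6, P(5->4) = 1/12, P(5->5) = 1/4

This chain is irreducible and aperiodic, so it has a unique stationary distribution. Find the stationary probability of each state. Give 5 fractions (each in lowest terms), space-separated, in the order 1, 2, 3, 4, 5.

Answer: 3/14 2/7 1/7 1/7 3/14

Derivation:
The stationary distribution satisfies pi = pi * P, i.e.:
  pi_1 = 5/12*pi_1 + 1/12*pi_2 + 1/4*pi_3 + 1/12*pi_4 + 1/4*pi_5
  pi_2 = 1/12*pi_1 + 1/2*pi_2 + 1/6*pi_3 + 1/3*pi_4 + 1/4*pi_5
  pi_3 = 1/6*pi_1 + 1/6*pi_2 + 1/12*pi_3 + 1/12*pi_4 + 1/6*pi_5
  pi_4 = 1/4*pi_1 + 1/12*pi_2 + 1/12*pi_3 + 1/4*pi_4 + 1/12*pi_5
  pi_5 = 1/12*pi_1 + 1/6*pi_2 + 5/12*pi_3 + 1/4*pi_4 + 1/4*pi_5
with normalization: pi_1 + pi_2 + pi_3 + pi_4 + pi_5 = 1.

Using the first 4 balance equations plus normalization, the linear system A*pi = b is:
  [-7/12, 1/12, 1/4, 1/12, 1/4] . pi = 0
  [1/12, -1/2, 1/6, 1/3, 1/4] . pi = 0
  [1/6, 1/6, -11/12, 1/12, 1/6] . pi = 0
  [1/4, 1/12, 1/12, -3/4, 1/12] . pi = 0
  [1, 1, 1, 1, 1] . pi = 1

Solving yields:
  pi_1 = 3/14
  pi_2 = 2/7
  pi_3 = 1/7
  pi_4 = 1/7
  pi_5 = 3/14

Verification (pi * P):
  3/14*5/12 + 2/7*1/12 + 1/7*1/4 + 1/7*1/12 + 3/14*1/4 = 3/14 = pi_1  (ok)
  3/14*1/12 + 2/7*1/2 + 1/7*1/6 + 1/7*1/3 + 3/14*1/4 = 2/7 = pi_2  (ok)
  3/14*1/6 + 2/7*1/6 + 1/7*1/12 + 1/7*1/12 + 3/14*1/6 = 1/7 = pi_3  (ok)
  3/14*1/4 + 2/7*1/12 + 1/7*1/12 + 1/7*1/4 + 3/14*1/12 = 1/7 = pi_4  (ok)
  3/14*1/12 + 2/7*1/6 + 1/7*5/12 + 1/7*1/4 + 3/14*1/4 = 3/14 = pi_5  (ok)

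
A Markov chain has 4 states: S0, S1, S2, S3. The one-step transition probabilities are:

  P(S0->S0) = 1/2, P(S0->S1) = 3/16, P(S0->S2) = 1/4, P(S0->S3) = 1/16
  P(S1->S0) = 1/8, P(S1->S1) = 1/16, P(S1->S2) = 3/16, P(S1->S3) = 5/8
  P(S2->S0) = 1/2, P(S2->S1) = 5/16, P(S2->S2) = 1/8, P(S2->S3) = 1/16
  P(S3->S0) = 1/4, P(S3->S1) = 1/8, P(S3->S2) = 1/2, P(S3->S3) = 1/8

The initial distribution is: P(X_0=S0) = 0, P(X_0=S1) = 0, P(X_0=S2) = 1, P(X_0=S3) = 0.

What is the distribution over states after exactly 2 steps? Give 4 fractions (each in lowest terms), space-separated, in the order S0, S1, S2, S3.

Propagating the distribution step by step (d_{t+1} = d_t * P):
d_0 = (S0=0, S1=0, S2=1, S3=0)
  d_1[S0] = 0*1/2 + 0*1/8 + 1*1/2 + 0*1/4 = 1/2
  d_1[S1] = 0*3/16 + 0*1/16 + 1*5/16 + 0*1/8 = 5/16
  d_1[S2] = 0*1/4 + 0*3/16 + 1*1/8 + 0*1/2 = 1/8
  d_1[S3] = 0*1/16 + 0*5/8 + 1*1/16 + 0*1/8 = 1/16
d_1 = (S0=1/2, S1=5/16, S2=1/8, S3=1/16)
  d_2[S0] = 1/2*1/2 + 5/16*1/8 + 1/8*1/2 + 1/16*1/4 = 47/128
  d_2[S1] = 1/2*3/16 + 5/16*1/16 + 1/8*5/16 + 1/16*1/8 = 41/256
  d_2[S2] = 1/2*1/4 + 5/16*3/16 + 1/8*1/8 + 1/16*1/2 = 59/256
  d_2[S3] = 1/2*1/16 + 5/16*5/8 + 1/8*1/16 + 1/16*1/8 = 31/128
d_2 = (S0=47/128, S1=41/256, S2=59/256, S3=31/128)

Answer: 47/128 41/256 59/256 31/128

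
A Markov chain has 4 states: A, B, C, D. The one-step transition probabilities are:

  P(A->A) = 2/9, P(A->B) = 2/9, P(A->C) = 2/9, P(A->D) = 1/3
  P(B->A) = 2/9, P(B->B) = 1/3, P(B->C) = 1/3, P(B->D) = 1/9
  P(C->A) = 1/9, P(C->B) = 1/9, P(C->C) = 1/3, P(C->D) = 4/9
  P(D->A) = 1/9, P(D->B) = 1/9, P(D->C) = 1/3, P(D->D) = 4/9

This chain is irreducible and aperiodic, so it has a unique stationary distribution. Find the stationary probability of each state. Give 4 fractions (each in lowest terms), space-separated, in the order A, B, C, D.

Answer: 8/55 9/55 157/495 37/99

Derivation:
The stationary distribution satisfies pi = pi * P, i.e.:
  pi_A = 2/9*pi_A + 2/9*pi_B + 1/9*pi_C + 1/9*pi_D
  pi_B = 2/9*pi_A + 1/3*pi_B + 1/9*pi_C + 1/9*pi_D
  pi_C = 2/9*pi_A + 1/3*pi_B + 1/3*pi_C + 1/3*pi_D
  pi_D = 1/3*pi_A + 1/9*pi_B + 4/9*pi_C + 4/9*pi_D
with normalization: pi_A + pi_B + pi_C + pi_D = 1.

Using the first 3 balance equations plus normalization, the linear system A*pi = b is:
  [-7/9, 2/9, 1/9, 1/9] . pi = 0
  [2/9, -2/3, 1/9, 1/9] . pi = 0
  [2/9, 1/3, -2/3, 1/3] . pi = 0
  [1, 1, 1, 1] . pi = 1

Solving yields:
  pi_A = 8/55
  pi_B = 9/55
  pi_C = 157/495
  pi_D = 37/99

Verification (pi * P):
  8/55*2/9 + 9/55*2/9 + 157/495*1/9 + 37/99*1/9 = 8/55 = pi_A  (ok)
  8/55*2/9 + 9/55*1/3 + 157/495*1/9 + 37/99*1/9 = 9/55 = pi_B  (ok)
  8/55*2/9 + 9/55*1/3 + 157/495*1/3 + 37/99*1/3 = 157/495 = pi_C  (ok)
  8/55*1/3 + 9/55*1/9 + 157/495*4/9 + 37/99*4/9 = 37/99 = pi_D  (ok)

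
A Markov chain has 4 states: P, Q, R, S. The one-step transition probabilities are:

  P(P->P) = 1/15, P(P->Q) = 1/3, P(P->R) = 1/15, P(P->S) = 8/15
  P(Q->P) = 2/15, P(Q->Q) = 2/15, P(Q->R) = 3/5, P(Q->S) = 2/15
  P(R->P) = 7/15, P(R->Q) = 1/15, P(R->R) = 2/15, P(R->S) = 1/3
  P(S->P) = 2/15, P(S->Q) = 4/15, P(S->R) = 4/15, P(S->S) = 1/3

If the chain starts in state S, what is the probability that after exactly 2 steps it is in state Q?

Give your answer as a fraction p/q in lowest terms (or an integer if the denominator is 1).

Answer: 14/75

Derivation:
Computing P^2 by repeated multiplication:
P^1 =
  P: [1/15, 1/3, 1/15, 8/15]
  Q: [2/15, 2/15, 3/5, 2/15]
  R: [7/15, 1/15, 2/15, 1/3]
  S: [2/15, 4/15, 4/15, 1/3]
P^2 =
  P: [34/225, 16/75, 16/45, 7/25]
  Q: [73/225, 31/225, 46/225, 1/3]
  R: [11/75, 59/225, 8/45, 31/75]
  S: [16/75, 14/75, 22/75, 23/75]

(P^2)[S -> Q] = 14/75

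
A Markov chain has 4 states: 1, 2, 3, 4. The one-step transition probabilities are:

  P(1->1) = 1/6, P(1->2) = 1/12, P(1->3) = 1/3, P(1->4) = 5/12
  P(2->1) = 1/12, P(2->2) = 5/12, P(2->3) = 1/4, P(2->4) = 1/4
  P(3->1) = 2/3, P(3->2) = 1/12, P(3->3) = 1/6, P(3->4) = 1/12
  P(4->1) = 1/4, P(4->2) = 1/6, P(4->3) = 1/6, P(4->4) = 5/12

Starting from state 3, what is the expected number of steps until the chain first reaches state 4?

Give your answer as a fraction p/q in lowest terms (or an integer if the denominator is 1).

Answer: 72/17

Derivation:
Let h_i = expected steps to first reach 4 from state i.
Boundary: h_4 = 0.
First-step equations for the other states:
  h_1 = 1 + 1/6*h_1 + 1/12*h_2 + 1/3*h_3 + 5/12*h_4
  h_2 = 1 + 1/12*h_1 + 5/12*h_2 + 1/4*h_3 + 1/4*h_4
  h_3 = 1 + 2/3*h_1 + 1/12*h_2 + 1/6*h_3 + 1/12*h_4

Substituting h_4 = 0 and rearranging gives the linear system (I - Q) h = 1:
  [5/6, -1/12, -1/3] . (h_1, h_2, h_3) = 1
  [-1/12, 7/12, -1/4] . (h_1, h_2, h_3) = 1
  [-2/3, -1/12, 5/6] . (h_1, h_2, h_3) = 1

Solving yields:
  h_1 = 56/17
  h_2 = 4
  h_3 = 72/17

Starting state is 3, so the expected hitting time is h_3 = 72/17.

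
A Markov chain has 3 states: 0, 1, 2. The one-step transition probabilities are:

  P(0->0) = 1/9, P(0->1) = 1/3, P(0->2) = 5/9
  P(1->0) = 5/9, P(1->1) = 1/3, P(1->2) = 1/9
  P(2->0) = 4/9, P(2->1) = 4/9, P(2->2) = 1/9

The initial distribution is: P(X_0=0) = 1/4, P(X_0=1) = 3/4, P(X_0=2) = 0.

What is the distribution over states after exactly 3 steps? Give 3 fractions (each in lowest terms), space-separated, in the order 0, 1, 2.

Answer: 272/729 268/729 7/27

Derivation:
Propagating the distribution step by step (d_{t+1} = d_t * P):
d_0 = (0=1/4, 1=3/4, 2=0)
  d_1[0] = 1/4*1/9 + 3/4*5/9 + 0*4/9 = 4/9
  d_1[1] = 1/4*1/3 + 3/4*1/3 + 0*4/9 = 1/3
  d_1[2] = 1/4*5/9 + 3/4*1/9 + 0*1/9 = 2/9
d_1 = (0=4/9, 1=1/3, 2=2/9)
  d_2[0] = 4/9*1/9 + 1/3*5/9 + 2/9*4/9 = 1/3
  d_2[1] = 4/9*1/3 + 1/3*1/3 + 2/9*4/9 = 29/81
  d_2[2] = 4/9*5/9 + 1/3*1/9 + 2/9*1/9 = 25/81
d_2 = (0=1/3, 1=29/81, 2=25/81)
  d_3[0] = 1/3*1/9 + 29/81*5/9 + 25/81*4/9 = 272/729
  d_3[1] = 1/3*1/3 + 29/81*1/3 + 25/81*4/9 = 268/729
  d_3[2] = 1/3*5/9 + 29/81*1/9 + 25/81*1/9 = 7/27
d_3 = (0=272/729, 1=268/729, 2=7/27)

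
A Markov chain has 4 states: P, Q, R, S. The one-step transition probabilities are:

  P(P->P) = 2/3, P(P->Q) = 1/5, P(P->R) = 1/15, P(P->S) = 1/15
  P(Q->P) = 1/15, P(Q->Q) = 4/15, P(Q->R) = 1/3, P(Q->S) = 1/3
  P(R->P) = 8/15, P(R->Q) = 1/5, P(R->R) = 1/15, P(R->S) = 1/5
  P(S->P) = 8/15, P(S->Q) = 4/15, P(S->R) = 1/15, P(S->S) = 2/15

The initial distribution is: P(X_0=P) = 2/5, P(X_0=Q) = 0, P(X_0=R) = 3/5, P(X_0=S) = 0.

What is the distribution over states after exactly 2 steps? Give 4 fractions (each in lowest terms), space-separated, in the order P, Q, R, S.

Answer: 583/1125 251/1125 3/25 52/375

Derivation:
Propagating the distribution step by step (d_{t+1} = d_t * P):
d_0 = (P=2/5, Q=0, R=3/5, S=0)
  d_1[P] = 2/5*2/3 + 0*1/15 + 3/5*8/15 + 0*8/15 = 44/75
  d_1[Q] = 2/5*1/5 + 0*4/15 + 3/5*1/5 + 0*4/15 = 1/5
  d_1[R] = 2/5*1/15 + 0*1/3 + 3/5*1/15 + 0*1/15 = 1/15
  d_1[S] = 2/5*1/15 + 0*1/3 + 3/5*1/5 + 0*2/15 = 11/75
d_1 = (P=44/75, Q=1/5, R=1/15, S=11/75)
  d_2[P] = 44/75*2/3 + 1/5*1/15 + 1/15*8/15 + 11/75*8/15 = 583/1125
  d_2[Q] = 44/75*1/5 + 1/5*4/15 + 1/15*1/5 + 11/75*4/15 = 251/1125
  d_2[R] = 44/75*1/15 + 1/5*1/3 + 1/15*1/15 + 11/75*1/15 = 3/25
  d_2[S] = 44/75*1/15 + 1/5*1/3 + 1/15*1/5 + 11/75*2/15 = 52/375
d_2 = (P=583/1125, Q=251/1125, R=3/25, S=52/375)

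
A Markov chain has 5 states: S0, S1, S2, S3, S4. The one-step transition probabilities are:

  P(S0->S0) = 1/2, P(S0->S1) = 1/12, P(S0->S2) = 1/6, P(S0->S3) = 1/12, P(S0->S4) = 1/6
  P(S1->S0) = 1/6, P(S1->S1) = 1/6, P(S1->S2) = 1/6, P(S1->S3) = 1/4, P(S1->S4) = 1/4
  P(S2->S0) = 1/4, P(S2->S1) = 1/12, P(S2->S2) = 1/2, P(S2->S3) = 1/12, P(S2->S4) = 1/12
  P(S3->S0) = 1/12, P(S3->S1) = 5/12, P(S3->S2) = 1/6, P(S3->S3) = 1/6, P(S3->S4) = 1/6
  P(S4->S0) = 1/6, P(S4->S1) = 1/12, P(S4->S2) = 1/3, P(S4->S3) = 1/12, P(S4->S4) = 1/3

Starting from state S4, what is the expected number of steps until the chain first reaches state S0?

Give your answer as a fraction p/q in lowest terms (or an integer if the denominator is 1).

Answer: 2260/421

Derivation:
Let h_i = expected steps to first reach S0 from state i.
Boundary: h_S0 = 0.
First-step equations for the other states:
  h_S1 = 1 + 1/6*h_S0 + 1/6*h_S1 + 1/6*h_S2 + 1/4*h_S3 + 1/4*h_S4
  h_S2 = 1 + 1/4*h_S0 + 1/12*h_S1 + 1/2*h_S2 + 1/12*h_S3 + 1/12*h_S4
  h_S3 = 1 + 1/12*h_S0 + 5/12*h_S1 + 1/6*h_S2 + 1/6*h_S3 + 1/6*h_S4
  h_S4 = 1 + 1/6*h_S0 + 1/12*h_S1 + 1/3*h_S2 + 1/12*h_S3 + 1/3*h_S4

Substituting h_S0 = 0 and rearranging gives the linear system (I - Q) h = 1:
  [5/6, -1/6, -1/4, -1/4] . (h_S1, h_S2, h_S3, h_S4) = 1
  [-1/12, 1/2, -1/12, -1/12] . (h_S1, h_S2, h_S3, h_S4) = 1
  [-5/12, -1/6, 5/6, -1/6] . (h_S1, h_S2, h_S3, h_S4) = 1
  [-1/12, -1/3, -1/12, 2/3] . (h_S1, h_S2, h_S3, h_S4) = 1

Solving yields:
  h_S1 = 2352/421
  h_S2 = 2034/421
  h_S3 = 2540/421
  h_S4 = 2260/421

Starting state is S4, so the expected hitting time is h_S4 = 2260/421.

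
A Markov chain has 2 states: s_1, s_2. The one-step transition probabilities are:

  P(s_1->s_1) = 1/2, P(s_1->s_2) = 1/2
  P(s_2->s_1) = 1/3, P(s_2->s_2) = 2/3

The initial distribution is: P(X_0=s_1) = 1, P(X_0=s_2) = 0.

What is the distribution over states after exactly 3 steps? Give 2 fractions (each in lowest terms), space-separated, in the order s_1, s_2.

Propagating the distribution step by step (d_{t+1} = d_t * P):
d_0 = (s_1=1, s_2=0)
  d_1[s_1] = 1*1/2 + 0*1/3 = 1/2
  d_1[s_2] = 1*1/2 + 0*2/3 = 1/2
d_1 = (s_1=1/2, s_2=1/2)
  d_2[s_1] = 1/2*1/2 + 1/2*1/3 = 5/12
  d_2[s_2] = 1/2*1/2 + 1/2*2/3 = 7/12
d_2 = (s_1=5/12, s_2=7/12)
  d_3[s_1] = 5/12*1/2 + 7/12*1/3 = 29/72
  d_3[s_2] = 5/12*1/2 + 7/12*2/3 = 43/72
d_3 = (s_1=29/72, s_2=43/72)

Answer: 29/72 43/72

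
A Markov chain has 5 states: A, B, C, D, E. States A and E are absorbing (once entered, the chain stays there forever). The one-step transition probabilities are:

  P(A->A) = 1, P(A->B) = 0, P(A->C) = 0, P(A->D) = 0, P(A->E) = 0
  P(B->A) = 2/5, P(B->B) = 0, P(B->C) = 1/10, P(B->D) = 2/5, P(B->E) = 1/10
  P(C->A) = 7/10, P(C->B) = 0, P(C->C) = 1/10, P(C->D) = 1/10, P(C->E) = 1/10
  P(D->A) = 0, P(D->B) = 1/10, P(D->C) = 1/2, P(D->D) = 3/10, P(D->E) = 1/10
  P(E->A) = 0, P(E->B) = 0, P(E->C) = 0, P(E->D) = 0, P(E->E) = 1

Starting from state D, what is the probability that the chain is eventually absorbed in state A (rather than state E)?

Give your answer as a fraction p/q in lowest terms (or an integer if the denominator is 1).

Let a_i = P(absorbed in A | start in state i).
Boundary conditions: a_A = 1, a_E = 0.
For each transient state i, a_i = sum_j P(i->j) * a_j:
  a_B = 2/5*a_A + 0*a_B + 1/10*a_C + 2/5*a_D + 1/10*a_E
  a_C = 7/10*a_A + 0*a_B + 1/10*a_C + 1/10*a_D + 1/10*a_E
  a_D = 0*a_A + 1/10*a_B + 1/2*a_C + 3/10*a_D + 1/10*a_E

Substituting a_A = 1 and a_E = 0, rearrange to (I - Q) a = r where r[i] = P(i -> A):
  [1, -1/10, -2/5] . (a_B, a_C, a_D) = 2/5
  [0, 9/10, -1/10] . (a_B, a_C, a_D) = 7/10
  [-1/10, -1/2, 7/10] . (a_B, a_C, a_D) = 0

Solving yields:
  a_B = 421/543
  a_C = 466/543
  a_D = 131/181

Starting state is D, so the absorption probability is a_D = 131/181.

Answer: 131/181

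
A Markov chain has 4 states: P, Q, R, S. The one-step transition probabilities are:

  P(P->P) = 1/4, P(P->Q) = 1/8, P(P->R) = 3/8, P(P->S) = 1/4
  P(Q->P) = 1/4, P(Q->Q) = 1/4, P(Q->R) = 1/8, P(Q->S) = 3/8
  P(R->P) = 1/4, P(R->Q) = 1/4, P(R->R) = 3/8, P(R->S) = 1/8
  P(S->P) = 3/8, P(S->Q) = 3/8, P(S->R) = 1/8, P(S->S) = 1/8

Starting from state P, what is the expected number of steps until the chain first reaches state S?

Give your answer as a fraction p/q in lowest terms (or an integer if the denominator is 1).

Answer: 116/27

Derivation:
Let h_i = expected steps to first reach S from state i.
Boundary: h_S = 0.
First-step equations for the other states:
  h_P = 1 + 1/4*h_P + 1/8*h_Q + 3/8*h_R + 1/4*h_S
  h_Q = 1 + 1/4*h_P + 1/4*h_Q + 1/8*h_R + 3/8*h_S
  h_R = 1 + 1/4*h_P + 1/4*h_Q + 3/8*h_R + 1/8*h_S

Substituting h_S = 0 and rearranging gives the linear system (I - Q) h = 1:
  [3/4, -1/8, -3/8] . (h_P, h_Q, h_R) = 1
  [-1/4, 3/4, -1/8] . (h_P, h_Q, h_R) = 1
  [-1/4, -1/4, 5/8] . (h_P, h_Q, h_R) = 1

Solving yields:
  h_P = 116/27
  h_Q = 32/9
  h_R = 128/27

Starting state is P, so the expected hitting time is h_P = 116/27.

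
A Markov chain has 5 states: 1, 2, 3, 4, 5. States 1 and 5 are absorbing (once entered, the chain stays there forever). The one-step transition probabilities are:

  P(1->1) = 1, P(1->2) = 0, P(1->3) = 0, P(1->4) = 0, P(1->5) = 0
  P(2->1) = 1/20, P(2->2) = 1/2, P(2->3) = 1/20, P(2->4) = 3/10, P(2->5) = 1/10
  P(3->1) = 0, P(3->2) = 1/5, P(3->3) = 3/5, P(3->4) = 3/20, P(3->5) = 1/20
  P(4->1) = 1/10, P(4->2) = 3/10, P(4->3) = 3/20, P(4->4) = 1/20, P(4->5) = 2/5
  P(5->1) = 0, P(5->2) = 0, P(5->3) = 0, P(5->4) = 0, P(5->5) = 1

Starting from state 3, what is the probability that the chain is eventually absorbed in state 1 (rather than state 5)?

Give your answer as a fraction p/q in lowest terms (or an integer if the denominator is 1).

Answer: 101/488

Derivation:
Let a_i = P(absorbed in 1 | start in state i).
Boundary conditions: a_1 = 1, a_5 = 0.
For each transient state i, a_i = sum_j P(i->j) * a_j:
  a_2 = 1/20*a_1 + 1/2*a_2 + 1/20*a_3 + 3/10*a_4 + 1/10*a_5
  a_3 = 0*a_1 + 1/5*a_2 + 3/5*a_3 + 3/20*a_4 + 1/20*a_5
  a_4 = 1/10*a_1 + 3/10*a_2 + 3/20*a_3 + 1/20*a_4 + 2/5*a_5

Substituting a_1 = 1 and a_5 = 0, rearrange to (I - Q) a = r where r[i] = P(i -> 1):
  [1/2, -1/20, -3/10] . (a_2, a_3, a_4) = 1/20
  [-1/5, 2/5, -3/20] . (a_2, a_3, a_4) = 0
  [-3/10, -3/20, 19/20] . (a_2, a_3, a_4) = 1/10

Solving yields:
  a_2 = 245/976
  a_3 = 101/488
  a_4 = 53/244

Starting state is 3, so the absorption probability is a_3 = 101/488.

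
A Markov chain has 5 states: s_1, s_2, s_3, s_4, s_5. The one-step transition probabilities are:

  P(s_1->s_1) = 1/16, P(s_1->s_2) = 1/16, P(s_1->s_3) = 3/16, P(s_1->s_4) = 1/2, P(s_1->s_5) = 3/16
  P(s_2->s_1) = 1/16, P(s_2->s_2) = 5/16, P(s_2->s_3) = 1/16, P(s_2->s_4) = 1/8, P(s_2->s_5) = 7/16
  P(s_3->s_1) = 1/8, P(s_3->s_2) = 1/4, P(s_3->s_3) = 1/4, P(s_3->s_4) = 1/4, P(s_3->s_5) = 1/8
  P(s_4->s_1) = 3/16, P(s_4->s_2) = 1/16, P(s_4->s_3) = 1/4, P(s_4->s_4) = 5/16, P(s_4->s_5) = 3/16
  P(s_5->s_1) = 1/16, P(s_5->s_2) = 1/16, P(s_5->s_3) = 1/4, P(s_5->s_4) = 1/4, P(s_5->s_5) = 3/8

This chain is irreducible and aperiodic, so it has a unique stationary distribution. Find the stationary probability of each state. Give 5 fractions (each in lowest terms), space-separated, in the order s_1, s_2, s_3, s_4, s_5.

Answer: 2593/23400 3221/23400 1271/5850 3251/11700 10/39

Derivation:
The stationary distribution satisfies pi = pi * P, i.e.:
  pi_s_1 = 1/16*pi_s_1 + 1/16*pi_s_2 + 1/8*pi_s_3 + 3/16*pi_s_4 + 1/16*pi_s_5
  pi_s_2 = 1/16*pi_s_1 + 5/16*pi_s_2 + 1/4*pi_s_3 + 1/16*pi_s_4 + 1/16*pi_s_5
  pi_s_3 = 3/16*pi_s_1 + 1/16*pi_s_2 + 1/4*pi_s_3 + 1/4*pi_s_4 + 1/4*pi_s_5
  pi_s_4 = 1/2*pi_s_1 + 1/8*pi_s_2 + 1/4*pi_s_3 + 5/16*pi_s_4 + 1/4*pi_s_5
  pi_s_5 = 3/16*pi_s_1 + 7/16*pi_s_2 + 1/8*pi_s_3 + 3/16*pi_s_4 + 3/8*pi_s_5
with normalization: pi_s_1 + pi_s_2 + pi_s_3 + pi_s_4 + pi_s_5 = 1.

Using the first 4 balance equations plus normalization, the linear system A*pi = b is:
  [-15/16, 1/16, 1/8, 3/16, 1/16] . pi = 0
  [1/16, -11/16, 1/4, 1/16, 1/16] . pi = 0
  [3/16, 1/16, -3/4, 1/4, 1/4] . pi = 0
  [1/2, 1/8, 1/4, -11/16, 1/4] . pi = 0
  [1, 1, 1, 1, 1] . pi = 1

Solving yields:
  pi_s_1 = 2593/23400
  pi_s_2 = 3221/23400
  pi_s_3 = 1271/5850
  pi_s_4 = 3251/11700
  pi_s_5 = 10/39

Verification (pi * P):
  2593/23400*1/16 + 3221/23400*1/16 + 1271/5850*1/8 + 3251/11700*3/16 + 10/39*1/16 = 2593/23400 = pi_s_1  (ok)
  2593/23400*1/16 + 3221/23400*5/16 + 1271/5850*1/4 + 3251/11700*1/16 + 10/39*1/16 = 3221/23400 = pi_s_2  (ok)
  2593/23400*3/16 + 3221/23400*1/16 + 1271/5850*1/4 + 3251/11700*1/4 + 10/39*1/4 = 1271/5850 = pi_s_3  (ok)
  2593/23400*1/2 + 3221/23400*1/8 + 1271/5850*1/4 + 3251/11700*5/16 + 10/39*1/4 = 3251/11700 = pi_s_4  (ok)
  2593/23400*3/16 + 3221/23400*7/16 + 1271/5850*1/8 + 3251/11700*3/16 + 10/39*3/8 = 10/39 = pi_s_5  (ok)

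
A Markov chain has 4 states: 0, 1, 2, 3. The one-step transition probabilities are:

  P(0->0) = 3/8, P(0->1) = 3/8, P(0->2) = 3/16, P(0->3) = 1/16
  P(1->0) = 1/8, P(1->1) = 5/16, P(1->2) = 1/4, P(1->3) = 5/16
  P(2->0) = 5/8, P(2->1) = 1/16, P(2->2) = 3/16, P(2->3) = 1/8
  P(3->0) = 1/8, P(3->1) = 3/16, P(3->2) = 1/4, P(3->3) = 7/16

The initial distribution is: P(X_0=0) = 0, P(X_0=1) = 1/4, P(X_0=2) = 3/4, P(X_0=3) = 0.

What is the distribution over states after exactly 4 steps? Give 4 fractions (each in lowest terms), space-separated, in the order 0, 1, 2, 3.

Answer: 10209/32768 33101/131072 56835/262144 57435/262144

Derivation:
Propagating the distribution step by step (d_{t+1} = d_t * P):
d_0 = (0=0, 1=1/4, 2=3/4, 3=0)
  d_1[0] = 0*3/8 + 1/4*1/8 + 3/4*5/8 + 0*1/8 = 1/2
  d_1[1] = 0*3/8 + 1/4*5/16 + 3/4*1/16 + 0*3/16 = 1/8
  d_1[2] = 0*3/16 + 1/4*1/4 + 3/4*3/16 + 0*1/4 = 13/64
  d_1[3] = 0*1/16 + 1/4*5/16 + 3/4*1/8 + 0*7/16 = 11/64
d_1 = (0=1/2, 1=1/8, 2=13/64, 3=11/64)
  d_2[0] = 1/2*3/8 + 1/8*1/8 + 13/64*5/8 + 11/64*1/8 = 45/128
  d_2[1] = 1/2*3/8 + 1/8*5/16 + 13/64*1/16 + 11/64*3/16 = 139/512
  d_2[2] = 1/2*3/16 + 1/8*1/4 + 13/64*3/16 + 11/64*1/4 = 211/1024
  d_2[3] = 1/2*1/16 + 1/8*5/16 + 13/64*1/8 + 11/64*7/16 = 175/1024
d_2 = (0=45/128, 1=139/512, 2=211/1024, 3=175/1024)
  d_3[0] = 45/128*3/8 + 139/512*1/8 + 211/1024*5/8 + 175/1024*1/8 = 647/2048
  d_3[1] = 45/128*3/8 + 139/512*5/16 + 211/1024*1/16 + 175/1024*3/16 = 2143/8192
  d_3[2] = 45/128*3/16 + 139/512*1/4 + 211/1024*3/16 + 175/1024*1/4 = 3525/16384
  d_3[3] = 45/128*1/16 + 139/512*5/16 + 211/1024*1/8 + 175/1024*7/16 = 3397/16384
d_3 = (0=647/2048, 1=2143/8192, 2=3525/16384, 3=3397/16384)
  d_4[0] = 647/2048*3/8 + 2143/8192*1/8 + 3525/16384*5/8 + 3397/16384*1/8 = 10209/32768
  d_4[1] = 647/2048*3/8 + 2143/8192*5/16 + 3525/16384*1/16 + 3397/16384*3/16 = 33101/131072
  d_4[2] = 647/2048*3/16 + 2143/8192*1/4 + 3525/16384*3/16 + 3397/16384*1/4 = 56835/262144
  d_4[3] = 647/2048*1/16 + 2143/8192*5/16 + 3525/16384*1/8 + 3397/16384*7/16 = 57435/262144
d_4 = (0=10209/32768, 1=33101/131072, 2=56835/262144, 3=57435/262144)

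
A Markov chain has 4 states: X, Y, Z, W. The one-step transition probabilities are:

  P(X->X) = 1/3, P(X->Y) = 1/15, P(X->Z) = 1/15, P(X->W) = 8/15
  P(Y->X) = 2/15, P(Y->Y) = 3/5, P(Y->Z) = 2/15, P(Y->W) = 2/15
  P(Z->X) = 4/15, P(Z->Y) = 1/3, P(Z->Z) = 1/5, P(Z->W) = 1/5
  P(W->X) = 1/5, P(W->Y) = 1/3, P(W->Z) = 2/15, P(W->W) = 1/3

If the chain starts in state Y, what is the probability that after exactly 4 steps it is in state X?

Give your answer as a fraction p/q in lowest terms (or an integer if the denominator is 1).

Computing P^4 by repeated multiplication:
P^1 =
  X: [1/3, 1/15, 1/15, 8/15]
  Y: [2/15, 3/5, 2/15, 2/15]
  Z: [4/15, 1/3, 1/5, 1/5]
  W: [1/5, 1/3, 2/15, 1/3]
P^2 =
  X: [11/45, 59/225, 26/225, 17/45]
  Y: [14/75, 103/225, 2/15, 2/9]
  Z: [17/75, 79/225, 29/225, 22/75]
  W: [16/75, 83/225, 29/225, 13/45]
P^3 =
  X: [752/3375, 1141/3375, 421/3375, 1061/3375]
  Y: [686/3375, 1369/3375, 146/1125, 98/375]
  Z: [727/3375, 1237/3375, 428/3375, 983/3375]
  W: [239/1125, 253/675, 431/3375, 962/3375]
P^4 =
  X: [10909/50625, 18431/50625, 6419/50625, 14866/50625]
  Y: [1174/5625, 19607/50625, 6502/50625, 62/225]
  Z: [718/3375, 1261/3375, 6451/50625, 14489/50625]
  W: [143/675, 19067/50625, 6464/50625, 14369/50625]

(P^4)[Y -> X] = 1174/5625

Answer: 1174/5625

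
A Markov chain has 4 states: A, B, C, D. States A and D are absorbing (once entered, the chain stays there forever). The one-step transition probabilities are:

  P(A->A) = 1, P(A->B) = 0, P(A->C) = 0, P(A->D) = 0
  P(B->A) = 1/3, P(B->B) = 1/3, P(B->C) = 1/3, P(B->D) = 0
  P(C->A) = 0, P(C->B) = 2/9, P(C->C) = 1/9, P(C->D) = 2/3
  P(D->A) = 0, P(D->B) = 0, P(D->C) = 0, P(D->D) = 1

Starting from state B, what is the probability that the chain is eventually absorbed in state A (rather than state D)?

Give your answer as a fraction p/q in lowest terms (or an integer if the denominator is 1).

Answer: 4/7

Derivation:
Let a_i = P(absorbed in A | start in state i).
Boundary conditions: a_A = 1, a_D = 0.
For each transient state i, a_i = sum_j P(i->j) * a_j:
  a_B = 1/3*a_A + 1/3*a_B + 1/3*a_C + 0*a_D
  a_C = 0*a_A + 2/9*a_B + 1/9*a_C + 2/3*a_D

Substituting a_A = 1 and a_D = 0, rearrange to (I - Q) a = r where r[i] = P(i -> A):
  [2/3, -1/3] . (a_B, a_C) = 1/3
  [-2/9, 8/9] . (a_B, a_C) = 0

Solving yields:
  a_B = 4/7
  a_C = 1/7

Starting state is B, so the absorption probability is a_B = 4/7.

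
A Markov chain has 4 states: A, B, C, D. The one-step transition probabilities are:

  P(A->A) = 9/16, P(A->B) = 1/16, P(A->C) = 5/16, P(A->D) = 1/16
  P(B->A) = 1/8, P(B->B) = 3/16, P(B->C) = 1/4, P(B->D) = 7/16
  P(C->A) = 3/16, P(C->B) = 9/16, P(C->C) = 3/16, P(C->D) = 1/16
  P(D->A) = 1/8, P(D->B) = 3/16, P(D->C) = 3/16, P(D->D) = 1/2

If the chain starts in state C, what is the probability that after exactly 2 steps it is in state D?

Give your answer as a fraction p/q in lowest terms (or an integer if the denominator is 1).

Answer: 77/256

Derivation:
Computing P^2 by repeated multiplication:
P^1 =
  A: [9/16, 1/16, 5/16, 1/16]
  B: [1/8, 3/16, 1/4, 7/16]
  C: [3/16, 9/16, 3/16, 1/16]
  D: [1/8, 3/16, 3/16, 1/2]
P^2 =
  A: [25/64, 15/64, 67/256, 29/256]
  B: [25/128, 17/64, 55/256, 83/256]
  C: [7/32, 15/64, 63/256, 77/256]
  D: [49/256, 31/128, 55/256, 45/128]

(P^2)[C -> D] = 77/256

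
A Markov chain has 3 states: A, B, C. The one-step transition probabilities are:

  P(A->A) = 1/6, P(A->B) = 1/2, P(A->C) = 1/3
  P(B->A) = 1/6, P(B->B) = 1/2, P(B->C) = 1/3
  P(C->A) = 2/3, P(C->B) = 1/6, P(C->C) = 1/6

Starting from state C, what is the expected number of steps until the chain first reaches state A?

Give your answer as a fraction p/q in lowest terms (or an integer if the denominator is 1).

Answer: 24/13

Derivation:
Let h_i = expected steps to first reach A from state i.
Boundary: h_A = 0.
First-step equations for the other states:
  h_B = 1 + 1/6*h_A + 1/2*h_B + 1/3*h_C
  h_C = 1 + 2/3*h_A + 1/6*h_B + 1/6*h_C

Substituting h_A = 0 and rearranging gives the linear system (I - Q) h = 1:
  [1/2, -1/3] . (h_B, h_C) = 1
  [-1/6, 5/6] . (h_B, h_C) = 1

Solving yields:
  h_B = 42/13
  h_C = 24/13

Starting state is C, so the expected hitting time is h_C = 24/13.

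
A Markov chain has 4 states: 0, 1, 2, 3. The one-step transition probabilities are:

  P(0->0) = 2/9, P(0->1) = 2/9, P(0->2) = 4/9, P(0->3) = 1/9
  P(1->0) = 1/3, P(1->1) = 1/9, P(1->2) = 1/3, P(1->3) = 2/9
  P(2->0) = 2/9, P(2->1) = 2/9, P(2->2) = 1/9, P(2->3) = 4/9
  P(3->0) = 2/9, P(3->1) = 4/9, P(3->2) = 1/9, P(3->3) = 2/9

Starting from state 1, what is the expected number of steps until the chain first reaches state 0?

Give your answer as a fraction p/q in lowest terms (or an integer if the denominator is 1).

Let h_i = expected steps to first reach 0 from state i.
Boundary: h_0 = 0.
First-step equations for the other states:
  h_1 = 1 + 1/3*h_0 + 1/9*h_1 + 1/3*h_2 + 2/9*h_3
  h_2 = 1 + 2/9*h_0 + 2/9*h_1 + 1/9*h_2 + 4/9*h_3
  h_3 = 1 + 2/9*h_0 + 4/9*h_1 + 1/9*h_2 + 2/9*h_3

Substituting h_0 = 0 and rearranging gives the linear system (I - Q) h = 1:
  [8/9, -1/3, -2/9] . (h_1, h_2, h_3) = 1
  [-2/9, 8/9, -4/9] . (h_1, h_2, h_3) = 1
  [-4/9, -1/9, 7/9] . (h_1, h_2, h_3) = 1

Solving yields:
  h_1 = 309/86
  h_2 = 171/43
  h_3 = 168/43

Starting state is 1, so the expected hitting time is h_1 = 309/86.

Answer: 309/86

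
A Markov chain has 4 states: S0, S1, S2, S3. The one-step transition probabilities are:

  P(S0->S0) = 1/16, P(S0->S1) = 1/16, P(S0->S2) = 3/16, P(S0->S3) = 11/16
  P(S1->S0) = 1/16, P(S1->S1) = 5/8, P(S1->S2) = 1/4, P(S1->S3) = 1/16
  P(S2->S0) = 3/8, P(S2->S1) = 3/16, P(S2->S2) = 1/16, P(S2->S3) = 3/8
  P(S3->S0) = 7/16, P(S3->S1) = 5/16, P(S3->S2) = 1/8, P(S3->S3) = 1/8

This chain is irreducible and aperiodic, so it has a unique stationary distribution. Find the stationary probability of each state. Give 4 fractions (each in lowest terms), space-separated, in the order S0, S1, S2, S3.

The stationary distribution satisfies pi = pi * P, i.e.:
  pi_S0 = 1/16*pi_S0 + 1/16*pi_S1 + 3/8*pi_S2 + 7/16*pi_S3
  pi_S1 = 1/16*pi_S0 + 5/8*pi_S1 + 3/16*pi_S2 + 5/16*pi_S3
  pi_S2 = 3/16*pi_S0 + 1/4*pi_S1 + 1/16*pi_S2 + 1/8*pi_S3
  pi_S3 = 11/16*pi_S0 + 1/16*pi_S1 + 3/8*pi_S2 + 1/8*pi_S3
with normalization: pi_S0 + pi_S1 + pi_S2 + pi_S3 = 1.

Using the first 3 balance equations plus normalization, the linear system A*pi = b is:
  [-15/16, 1/16, 3/8, 7/16] . pi = 0
  [1/16, -3/8, 3/16, 5/16] . pi = 0
  [3/16, 1/4, -15/16, 1/8] . pi = 0
  [1, 1, 1, 1] . pi = 1

Solving yields:
  pi_S0 = 819/3785
  pi_S1 = 261/757
  pi_S2 = 647/3785
  pi_S3 = 1014/3785

Verification (pi * P):
  819/3785*1/16 + 261/757*1/16 + 647/3785*3/8 + 1014/3785*7/16 = 819/3785 = pi_S0  (ok)
  819/3785*1/16 + 261/757*5/8 + 647/3785*3/16 + 1014/3785*5/16 = 261/757 = pi_S1  (ok)
  819/3785*3/16 + 261/757*1/4 + 647/3785*1/16 + 1014/3785*1/8 = 647/3785 = pi_S2  (ok)
  819/3785*11/16 + 261/757*1/16 + 647/3785*3/8 + 1014/3785*1/8 = 1014/3785 = pi_S3  (ok)

Answer: 819/3785 261/757 647/3785 1014/3785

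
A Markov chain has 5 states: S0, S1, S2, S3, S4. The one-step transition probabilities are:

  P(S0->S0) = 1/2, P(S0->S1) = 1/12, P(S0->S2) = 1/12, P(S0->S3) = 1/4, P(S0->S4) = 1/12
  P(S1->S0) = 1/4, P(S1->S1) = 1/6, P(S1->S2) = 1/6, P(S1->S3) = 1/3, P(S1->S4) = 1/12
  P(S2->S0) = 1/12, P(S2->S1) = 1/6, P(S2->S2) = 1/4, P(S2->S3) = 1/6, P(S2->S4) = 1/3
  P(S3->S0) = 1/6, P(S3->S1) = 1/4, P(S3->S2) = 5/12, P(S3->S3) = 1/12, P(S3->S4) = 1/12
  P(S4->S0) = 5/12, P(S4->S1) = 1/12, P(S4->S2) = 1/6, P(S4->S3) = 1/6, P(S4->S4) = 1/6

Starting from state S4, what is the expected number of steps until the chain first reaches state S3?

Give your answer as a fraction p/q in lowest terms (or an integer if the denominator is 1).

Answer: 15420/3329

Derivation:
Let h_i = expected steps to first reach S3 from state i.
Boundary: h_S3 = 0.
First-step equations for the other states:
  h_S0 = 1 + 1/2*h_S0 + 1/12*h_S1 + 1/12*h_S2 + 1/4*h_S3 + 1/12*h_S4
  h_S1 = 1 + 1/4*h_S0 + 1/6*h_S1 + 1/6*h_S2 + 1/3*h_S3 + 1/12*h_S4
  h_S2 = 1 + 1/12*h_S0 + 1/6*h_S1 + 1/4*h_S2 + 1/6*h_S3 + 1/3*h_S4
  h_S4 = 1 + 5/12*h_S0 + 1/12*h_S1 + 1/6*h_S2 + 1/6*h_S3 + 1/6*h_S4

Substituting h_S3 = 0 and rearranging gives the linear system (I - Q) h = 1:
  [1/2, -1/12, -1/12, -1/12] . (h_S0, h_S1, h_S2, h_S4) = 1
  [-1/4, 5/6, -1/6, -1/12] . (h_S0, h_S1, h_S2, h_S4) = 1
  [-1/12, -1/6, 3/4, -1/3] . (h_S0, h_S1, h_S2, h_S4) = 1
  [-5/12, -1/12, -1/6, 5/6] . (h_S0, h_S1, h_S2, h_S4) = 1

Solving yields:
  h_S0 = 13992/3329
  h_S1 = 12876/3329
  h_S2 = 15708/3329
  h_S4 = 15420/3329

Starting state is S4, so the expected hitting time is h_S4 = 15420/3329.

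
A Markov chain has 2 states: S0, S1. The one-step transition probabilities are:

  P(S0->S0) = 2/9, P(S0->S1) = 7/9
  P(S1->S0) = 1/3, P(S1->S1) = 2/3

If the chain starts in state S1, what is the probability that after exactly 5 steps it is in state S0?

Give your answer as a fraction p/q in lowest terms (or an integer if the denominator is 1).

Computing P^5 by repeated multiplication:
P^1 =
  S0: [2/9, 7/9]
  S1: [1/3, 2/3]
P^2 =
  S0: [25/81, 56/81]
  S1: [8/27, 19/27]
P^3 =
  S0: [218/729, 511/729]
  S1: [73/243, 170/243]
P^4 =
  S0: [1969/6561, 4592/6561]
  S1: [656/2187, 1531/2187]
P^5 =
  S0: [17714/59049, 41335/59049]
  S1: [5905/19683, 13778/19683]

(P^5)[S1 -> S0] = 5905/19683

Answer: 5905/19683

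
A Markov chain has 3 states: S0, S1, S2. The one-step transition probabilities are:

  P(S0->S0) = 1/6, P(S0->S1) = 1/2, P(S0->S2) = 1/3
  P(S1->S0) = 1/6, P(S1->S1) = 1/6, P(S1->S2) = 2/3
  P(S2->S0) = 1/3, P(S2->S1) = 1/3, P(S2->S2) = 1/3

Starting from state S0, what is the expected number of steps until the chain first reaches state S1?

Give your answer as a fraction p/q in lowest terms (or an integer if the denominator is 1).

Answer: 9/4

Derivation:
Let h_i = expected steps to first reach S1 from state i.
Boundary: h_S1 = 0.
First-step equations for the other states:
  h_S0 = 1 + 1/6*h_S0 + 1/2*h_S1 + 1/3*h_S2
  h_S2 = 1 + 1/3*h_S0 + 1/3*h_S1 + 1/3*h_S2

Substituting h_S1 = 0 and rearranging gives the linear system (I - Q) h = 1:
  [5/6, -1/3] . (h_S0, h_S2) = 1
  [-1/3, 2/3] . (h_S0, h_S2) = 1

Solving yields:
  h_S0 = 9/4
  h_S2 = 21/8

Starting state is S0, so the expected hitting time is h_S0 = 9/4.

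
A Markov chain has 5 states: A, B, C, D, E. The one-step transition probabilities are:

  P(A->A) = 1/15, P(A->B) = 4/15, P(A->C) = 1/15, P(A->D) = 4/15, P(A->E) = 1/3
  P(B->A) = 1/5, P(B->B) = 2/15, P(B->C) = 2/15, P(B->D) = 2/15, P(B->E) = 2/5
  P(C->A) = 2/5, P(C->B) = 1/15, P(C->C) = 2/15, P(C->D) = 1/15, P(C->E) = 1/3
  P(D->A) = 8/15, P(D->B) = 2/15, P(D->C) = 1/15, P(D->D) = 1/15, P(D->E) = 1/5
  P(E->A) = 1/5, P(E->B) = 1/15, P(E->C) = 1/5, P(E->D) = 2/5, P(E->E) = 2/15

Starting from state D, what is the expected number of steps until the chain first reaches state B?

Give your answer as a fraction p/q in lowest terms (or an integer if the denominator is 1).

Answer: 37410/5627

Derivation:
Let h_i = expected steps to first reach B from state i.
Boundary: h_B = 0.
First-step equations for the other states:
  h_A = 1 + 1/15*h_A + 4/15*h_B + 1/15*h_C + 4/15*h_D + 1/3*h_E
  h_C = 1 + 2/5*h_A + 1/15*h_B + 2/15*h_C + 1/15*h_D + 1/3*h_E
  h_D = 1 + 8/15*h_A + 2/15*h_B + 1/15*h_C + 1/15*h_D + 1/5*h_E
  h_E = 1 + 1/5*h_A + 1/15*h_B + 1/5*h_C + 2/5*h_D + 2/15*h_E

Substituting h_B = 0 and rearranging gives the linear system (I - Q) h = 1:
  [14/15, -1/15, -4/15, -1/3] . (h_A, h_C, h_D, h_E) = 1
  [-2/5, 13/15, -1/15, -1/3] . (h_A, h_C, h_D, h_E) = 1
  [-8/15, -1/15, 14/15, -1/5] . (h_A, h_C, h_D, h_E) = 1
  [-1/5, -1/5, -2/5, 13/15] . (h_A, h_C, h_D, h_E) = 1

Solving yields:
  h_A = 34350/5627
  h_C = 2415/331
  h_D = 37410/5627
  h_E = 41160/5627

Starting state is D, so the expected hitting time is h_D = 37410/5627.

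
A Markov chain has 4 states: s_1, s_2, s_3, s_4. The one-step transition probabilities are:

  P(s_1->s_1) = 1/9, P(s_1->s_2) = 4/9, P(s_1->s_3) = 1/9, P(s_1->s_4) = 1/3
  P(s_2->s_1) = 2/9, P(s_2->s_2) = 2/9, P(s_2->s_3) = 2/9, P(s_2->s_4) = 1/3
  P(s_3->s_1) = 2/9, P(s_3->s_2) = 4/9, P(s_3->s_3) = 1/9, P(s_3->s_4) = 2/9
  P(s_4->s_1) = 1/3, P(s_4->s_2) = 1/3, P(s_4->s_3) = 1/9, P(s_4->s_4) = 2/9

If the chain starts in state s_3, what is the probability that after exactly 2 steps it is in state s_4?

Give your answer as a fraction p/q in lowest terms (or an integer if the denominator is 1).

Answer: 8/27

Derivation:
Computing P^2 by repeated multiplication:
P^1 =
  s_1: [1/9, 4/9, 1/9, 1/3]
  s_2: [2/9, 2/9, 2/9, 1/3]
  s_3: [2/9, 4/9, 1/9, 2/9]
  s_4: [1/3, 1/3, 1/9, 2/9]
P^2 =
  s_1: [20/81, 25/81, 13/81, 23/81]
  s_2: [19/81, 29/81, 11/81, 22/81]
  s_3: [2/9, 26/81, 13/81, 8/27]
  s_4: [17/81, 28/81, 4/27, 8/27]

(P^2)[s_3 -> s_4] = 8/27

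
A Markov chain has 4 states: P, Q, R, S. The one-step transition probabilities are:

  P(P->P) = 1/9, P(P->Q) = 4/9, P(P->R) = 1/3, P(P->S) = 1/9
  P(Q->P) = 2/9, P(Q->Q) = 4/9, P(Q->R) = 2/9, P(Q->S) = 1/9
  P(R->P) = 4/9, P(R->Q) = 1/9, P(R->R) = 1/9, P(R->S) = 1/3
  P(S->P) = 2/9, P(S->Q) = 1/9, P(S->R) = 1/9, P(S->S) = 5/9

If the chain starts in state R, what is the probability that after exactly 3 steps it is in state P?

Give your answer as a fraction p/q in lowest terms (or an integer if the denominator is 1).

Answer: 182/729

Derivation:
Computing P^3 by repeated multiplication:
P^1 =
  P: [1/9, 4/9, 1/3, 1/9]
  Q: [2/9, 4/9, 2/9, 1/9]
  R: [4/9, 1/9, 1/9, 1/3]
  S: [2/9, 1/9, 1/9, 5/9]
P^2 =
  P: [23/81, 8/27, 5/27, 19/81]
  Q: [20/81, 1/3, 17/81, 17/81]
  R: [16/81, 8/27, 2/9, 23/81]
  S: [2/9, 2/9, 14/81, 31/81]
P^3 =
  P: [169/729, 74/243, 151/729, 187/729]
  Q: [176/729, 74/243, 148/729, 61/243]
  R: [182/729, 67/243, 137/729, 209/729]
  S: [172/729, 7/27, 5/27, 233/729]

(P^3)[R -> P] = 182/729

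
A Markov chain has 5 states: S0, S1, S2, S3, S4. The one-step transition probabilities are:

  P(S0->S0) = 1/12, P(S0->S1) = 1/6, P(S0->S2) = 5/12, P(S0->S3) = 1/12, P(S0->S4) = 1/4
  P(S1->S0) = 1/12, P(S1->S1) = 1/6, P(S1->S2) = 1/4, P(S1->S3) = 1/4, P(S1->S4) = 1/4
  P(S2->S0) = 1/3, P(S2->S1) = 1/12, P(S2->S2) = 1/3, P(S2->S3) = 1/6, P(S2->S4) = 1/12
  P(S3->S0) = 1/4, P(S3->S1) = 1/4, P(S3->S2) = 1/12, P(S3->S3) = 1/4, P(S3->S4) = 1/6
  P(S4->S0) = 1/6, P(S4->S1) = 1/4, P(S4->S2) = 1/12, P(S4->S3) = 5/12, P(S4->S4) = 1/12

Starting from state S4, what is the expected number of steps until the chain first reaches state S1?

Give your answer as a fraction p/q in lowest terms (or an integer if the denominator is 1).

Answer: 4722/941

Derivation:
Let h_i = expected steps to first reach S1 from state i.
Boundary: h_S1 = 0.
First-step equations for the other states:
  h_S0 = 1 + 1/12*h_S0 + 1/6*h_S1 + 5/12*h_S2 + 1/12*h_S3 + 1/4*h_S4
  h_S2 = 1 + 1/3*h_S0 + 1/12*h_S1 + 1/3*h_S2 + 1/6*h_S3 + 1/12*h_S4
  h_S3 = 1 + 1/4*h_S0 + 1/4*h_S1 + 1/12*h_S2 + 1/4*h_S3 + 1/6*h_S4
  h_S4 = 1 + 1/6*h_S0 + 1/4*h_S1 + 1/12*h_S2 + 5/12*h_S3 + 1/12*h_S4

Substituting h_S1 = 0 and rearranging gives the linear system (I - Q) h = 1:
  [11/12, -5/12, -1/12, -1/4] . (h_S0, h_S2, h_S3, h_S4) = 1
  [-1/3, 2/3, -1/6, -1/12] . (h_S0, h_S2, h_S3, h_S4) = 1
  [-1/4, -1/12, 3/4, -1/6] . (h_S0, h_S2, h_S3, h_S4) = 1
  [-1/6, -1/12, -5/12, 11/12] . (h_S0, h_S2, h_S3, h_S4) = 1

Solving yields:
  h_S0 = 5436/941
  h_S2 = 5913/941
  h_S3 = 4773/941
  h_S4 = 4722/941

Starting state is S4, so the expected hitting time is h_S4 = 4722/941.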